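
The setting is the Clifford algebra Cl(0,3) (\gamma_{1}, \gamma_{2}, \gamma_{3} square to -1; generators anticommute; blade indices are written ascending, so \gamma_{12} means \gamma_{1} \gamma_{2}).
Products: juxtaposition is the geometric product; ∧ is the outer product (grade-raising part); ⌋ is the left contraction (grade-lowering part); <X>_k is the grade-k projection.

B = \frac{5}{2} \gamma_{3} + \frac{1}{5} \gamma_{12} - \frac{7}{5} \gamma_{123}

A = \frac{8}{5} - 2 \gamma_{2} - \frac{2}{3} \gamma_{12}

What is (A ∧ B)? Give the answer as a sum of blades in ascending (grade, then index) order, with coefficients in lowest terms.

step 1: 4 \gamma_{3} + \frac{8}{25} \gamma_{12} - 5 \gamma_{23} - \frac{293}{75} \gamma_{123}
Answer: 4 \gamma_{3} + \frac{8}{25} \gamma_{12} - 5 \gamma_{23} - \frac{293}{75} \gamma_{123}


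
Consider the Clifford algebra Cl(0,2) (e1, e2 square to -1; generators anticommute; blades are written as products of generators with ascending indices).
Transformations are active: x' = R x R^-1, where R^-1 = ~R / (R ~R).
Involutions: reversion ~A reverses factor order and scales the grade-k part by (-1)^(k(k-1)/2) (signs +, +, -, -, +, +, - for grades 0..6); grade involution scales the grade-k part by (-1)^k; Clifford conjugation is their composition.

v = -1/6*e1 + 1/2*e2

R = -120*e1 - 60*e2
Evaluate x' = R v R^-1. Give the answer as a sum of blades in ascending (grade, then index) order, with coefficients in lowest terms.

~R = -120*e1 - 60*e2, and R ~R = -18000, so R^-1 = ~R / (-18000).
R v = 10 - 70*e1 e2
Answer: 3/10*e1 - 13/30*e2


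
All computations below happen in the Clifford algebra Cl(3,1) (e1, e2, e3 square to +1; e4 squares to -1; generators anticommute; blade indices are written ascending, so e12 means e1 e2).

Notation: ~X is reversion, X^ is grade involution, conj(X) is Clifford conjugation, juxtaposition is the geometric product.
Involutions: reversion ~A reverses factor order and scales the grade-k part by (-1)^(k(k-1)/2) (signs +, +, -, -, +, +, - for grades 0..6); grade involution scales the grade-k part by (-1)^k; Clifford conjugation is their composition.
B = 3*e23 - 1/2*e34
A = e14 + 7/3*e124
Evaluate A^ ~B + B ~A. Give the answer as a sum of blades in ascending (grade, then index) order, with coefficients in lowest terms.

first term: 1/2*e13 - 7/6*e123 + 7*e134 - 3*e1234
second term: -1/2*e13 - 7/6*e123 + 7*e134 - 3*e1234
Answer: -7/3*e123 + 14*e134 - 6*e1234


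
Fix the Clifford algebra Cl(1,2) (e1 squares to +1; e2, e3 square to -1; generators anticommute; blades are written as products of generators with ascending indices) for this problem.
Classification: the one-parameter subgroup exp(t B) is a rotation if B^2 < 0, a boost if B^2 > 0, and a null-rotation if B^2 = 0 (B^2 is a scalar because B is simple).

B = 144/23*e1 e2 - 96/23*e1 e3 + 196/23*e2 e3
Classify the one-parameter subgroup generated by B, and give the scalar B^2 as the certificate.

B^2 term by term: the squares give (144/23)^2*(e1 e2)^2 + (-96/23)^2*(e1 e3)^2 + (196/23)^2*(e2 e3)^2 = 20736/529*(+1) + 9216/529*(+1) + 38416/529*(-1) = -16 (each basis 2-blade squares to minus the product of its generators' squares); cross terms between blades sharing an index anticommute and cancel. So B^2 = -16.
Answer: rotation, certificate B^2 = -16. No conjugation can change B^2 = -16; the sign gives the class.


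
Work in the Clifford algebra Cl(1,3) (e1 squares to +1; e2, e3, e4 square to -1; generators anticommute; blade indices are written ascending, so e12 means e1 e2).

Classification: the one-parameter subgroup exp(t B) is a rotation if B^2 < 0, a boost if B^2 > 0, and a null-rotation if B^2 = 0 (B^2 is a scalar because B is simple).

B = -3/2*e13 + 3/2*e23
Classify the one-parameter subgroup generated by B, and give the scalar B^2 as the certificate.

B^2 term by term: the squares give (-3/2)^2*(e13)^2 + (3/2)^2*(e23)^2 = 9/4*(+1) + 9/4*(-1) = 0 (each basis 2-blade squares to minus the product of its generators' squares); cross terms between blades sharing an index anticommute and cancel. So B^2 = 0.
Answer: null-rotation, certificate B^2 = 0. Note: conjugating B changes its blade decomposition but never the scalar B^2 = 0, whose sign settles the classification.


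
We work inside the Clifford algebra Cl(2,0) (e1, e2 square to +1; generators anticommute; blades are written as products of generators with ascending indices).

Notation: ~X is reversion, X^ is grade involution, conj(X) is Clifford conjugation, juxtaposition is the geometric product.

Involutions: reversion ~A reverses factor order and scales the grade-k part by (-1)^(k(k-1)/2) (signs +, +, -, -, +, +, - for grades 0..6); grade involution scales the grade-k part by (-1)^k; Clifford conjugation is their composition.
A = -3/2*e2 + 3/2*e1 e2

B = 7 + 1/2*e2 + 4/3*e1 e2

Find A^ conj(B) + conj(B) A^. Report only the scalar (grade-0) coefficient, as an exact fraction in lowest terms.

first term: 5/4 + 5/4*e1 + 21/2*e2 + 21/2*e1 e2
second term: 5/4 - 5/4*e1 + 21/2*e2 + 21/2*e1 e2
Answer: 5/2


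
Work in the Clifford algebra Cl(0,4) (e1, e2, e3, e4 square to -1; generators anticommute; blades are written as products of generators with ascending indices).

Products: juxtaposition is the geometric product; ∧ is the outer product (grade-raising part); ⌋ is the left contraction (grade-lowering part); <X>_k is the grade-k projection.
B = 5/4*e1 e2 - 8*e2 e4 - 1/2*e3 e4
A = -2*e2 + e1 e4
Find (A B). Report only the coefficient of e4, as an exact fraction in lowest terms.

step 1: -5/2*e1 - 16*e4 - 8*e1 e2 - 1/2*e1 e3 - 5/4*e2 e4 + e2 e3 e4
Answer: -16


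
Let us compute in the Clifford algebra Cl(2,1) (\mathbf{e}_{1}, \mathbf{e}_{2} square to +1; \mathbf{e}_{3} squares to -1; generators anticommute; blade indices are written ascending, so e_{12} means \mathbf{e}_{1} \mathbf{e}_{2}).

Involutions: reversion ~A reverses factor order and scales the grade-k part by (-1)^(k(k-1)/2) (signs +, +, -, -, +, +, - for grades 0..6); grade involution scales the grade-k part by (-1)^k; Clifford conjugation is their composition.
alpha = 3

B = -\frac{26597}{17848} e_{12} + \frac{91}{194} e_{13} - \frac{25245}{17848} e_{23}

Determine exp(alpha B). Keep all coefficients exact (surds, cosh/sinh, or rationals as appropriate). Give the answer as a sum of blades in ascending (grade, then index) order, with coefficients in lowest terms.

B^2 term by term: the squares give (-\frac{26597}{17848})^2*(e_{12})^2 + (\frac{91}{194})^2*(e_{13})^2 + (-\frac{25245}{17848})^2*(e_{23})^2 = \frac{707400409}{318551104}*(-1) + \frac{8281}{37636}*(+1) + \frac{637310025}{318551104}*(+1) = 0 (each basis 2-blade squares to minus the product of its generators' squares); cross terms between blades sharing an index anticommute and cancel. So B^2 = 0.
B^2 = 0, so the series truncates immediately: exp(alpha B) = 1 + alpha B (parabolic case).
Answer: 1 - \frac{79791}{17848} e_{12} + \frac{273}{194} e_{13} - \frac{75735}{17848} e_{23}


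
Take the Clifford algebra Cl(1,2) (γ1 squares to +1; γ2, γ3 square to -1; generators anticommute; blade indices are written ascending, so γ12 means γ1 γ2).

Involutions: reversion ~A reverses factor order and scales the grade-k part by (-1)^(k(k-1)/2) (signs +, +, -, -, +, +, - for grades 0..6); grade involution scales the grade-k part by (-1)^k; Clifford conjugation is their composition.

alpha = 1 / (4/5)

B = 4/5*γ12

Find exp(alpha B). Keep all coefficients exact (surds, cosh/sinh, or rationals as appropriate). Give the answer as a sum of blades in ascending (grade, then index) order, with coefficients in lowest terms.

B^2 = (4/5)^2*(γ12)^2 = 16/25*(+1) = 16/25 (a basis 2-blade squares to minus the product of its generators' squares).
B^2 = 16/25 — hyperbolic case — the even/odd split gives cosh and sinh: l = 4/5, alpha*l = 1, so exp(alpha B) = cosh(1) + (sinh(1)/(4/5))*B = cosh(1) + (5*sinh(1)/4)*B.
Answer: cosh(1) + sinh(1)*γ12


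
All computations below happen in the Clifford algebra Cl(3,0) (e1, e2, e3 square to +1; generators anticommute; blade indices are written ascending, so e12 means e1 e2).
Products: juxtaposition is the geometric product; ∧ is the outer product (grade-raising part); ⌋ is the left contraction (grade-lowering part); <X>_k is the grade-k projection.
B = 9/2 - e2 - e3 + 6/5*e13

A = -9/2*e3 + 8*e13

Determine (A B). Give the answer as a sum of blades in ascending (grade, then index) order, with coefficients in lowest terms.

step 1: -51/10 - 13/5*e1 - 81/4*e3 + 36*e13 - 9/2*e23 + 8*e123
Answer: -51/10 - 13/5*e1 - 81/4*e3 + 36*e13 - 9/2*e23 + 8*e123


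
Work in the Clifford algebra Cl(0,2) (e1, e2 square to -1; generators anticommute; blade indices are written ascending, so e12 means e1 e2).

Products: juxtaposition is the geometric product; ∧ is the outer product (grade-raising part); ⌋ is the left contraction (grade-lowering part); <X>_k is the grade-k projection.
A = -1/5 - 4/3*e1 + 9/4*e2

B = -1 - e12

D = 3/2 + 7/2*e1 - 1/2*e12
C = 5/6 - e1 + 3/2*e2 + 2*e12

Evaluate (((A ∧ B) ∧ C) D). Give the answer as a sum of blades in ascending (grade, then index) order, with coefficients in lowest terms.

step 1: 1/5 + 4/3*e1 - 9/4*e2 + 1/5*e12
step 2: 1/6 + 41/45*e1 - 63/40*e2 + 19/60*e12
step 3: -1001/360 + 219/80*e1 - 115/144*e2 + 1417/240*e12
Answer: -1001/360 + 219/80*e1 - 115/144*e2 + 1417/240*e12


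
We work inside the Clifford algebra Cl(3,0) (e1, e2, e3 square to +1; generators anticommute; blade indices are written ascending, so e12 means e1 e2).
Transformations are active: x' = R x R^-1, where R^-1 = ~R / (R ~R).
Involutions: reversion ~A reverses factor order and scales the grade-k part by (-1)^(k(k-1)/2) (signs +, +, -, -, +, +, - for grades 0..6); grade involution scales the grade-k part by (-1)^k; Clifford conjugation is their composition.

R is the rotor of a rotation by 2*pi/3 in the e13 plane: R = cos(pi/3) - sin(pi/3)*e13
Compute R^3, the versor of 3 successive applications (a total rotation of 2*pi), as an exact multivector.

Rotor phase runs at HALF the rotation angle; powers of one rotor simply add phase, so after 3 steps in e13 the phase is 3*pi/3 = pi and R^3 = cos(pi) - sin(pi)*e13.
cos(pi) = -1 and sin(pi) = 0, so R^3 = -1. The total rotation 2*pi is 1 full turn, so every vector returns to itself, yet the rotor is -1, on the OTHER sheet of the double cover (an odd number of 2*pi turns).
Answer: -1


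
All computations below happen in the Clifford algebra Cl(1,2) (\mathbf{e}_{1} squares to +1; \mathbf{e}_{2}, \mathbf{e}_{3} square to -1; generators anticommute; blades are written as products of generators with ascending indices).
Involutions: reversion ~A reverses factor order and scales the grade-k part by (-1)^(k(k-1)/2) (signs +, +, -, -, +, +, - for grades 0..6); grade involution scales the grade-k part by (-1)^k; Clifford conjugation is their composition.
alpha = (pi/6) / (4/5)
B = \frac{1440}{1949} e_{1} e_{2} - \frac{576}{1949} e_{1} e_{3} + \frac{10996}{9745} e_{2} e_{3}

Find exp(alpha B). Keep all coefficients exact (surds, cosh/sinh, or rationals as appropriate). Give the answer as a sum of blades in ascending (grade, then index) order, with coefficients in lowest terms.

B^2 term by term: the squares give (\frac{1440}{1949})^2*(e_{1} e_{2})^2 + (-\frac{576}{1949})^2*(e_{1} e_{3})^2 + (\frac{10996}{9745})^2*(e_{2} e_{3})^2 = \frac{2073600}{3798601}*(+1) + \frac{331776}{3798601}*(+1) + \frac{120912016}{94965025}*(-1) = -\frac{16}{25} (each basis 2-blade squares to minus the product of its generators' squares); cross terms between blades sharing an index anticommute and cancel. So B^2 = -\frac{16}{25}.
B^2 = -\frac{16}{25} — the negative square puts this in the circular regime; l = \frac{4}{5}, alpha*l = \frac{\pi}{6}, so exp(alpha B) = cos(\frac{\pi}{6}) + (sin(\frac{\pi}{6})/(\frac{4}{5}))*B = \frac{\sqrt{3}}{2} + (\frac{5}{8})*B.
Answer: \frac{\sqrt{3}}{2} + \frac{900}{1949} e_{1} e_{2} - \frac{360}{1949} e_{1} e_{3} + \frac{2749}{3898} e_{2} e_{3}


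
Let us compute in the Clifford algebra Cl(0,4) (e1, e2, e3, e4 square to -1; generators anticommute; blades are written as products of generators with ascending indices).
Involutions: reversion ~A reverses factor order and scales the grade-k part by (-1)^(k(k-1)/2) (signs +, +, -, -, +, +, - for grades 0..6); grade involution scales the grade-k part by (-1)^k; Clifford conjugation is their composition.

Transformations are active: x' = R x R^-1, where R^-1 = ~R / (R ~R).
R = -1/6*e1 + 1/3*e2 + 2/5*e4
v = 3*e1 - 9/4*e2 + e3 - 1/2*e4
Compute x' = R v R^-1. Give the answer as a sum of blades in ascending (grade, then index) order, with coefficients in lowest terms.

~R = -1/6*e1 + 1/3*e2 + 2/5*e4, and R ~R = -269/900, so R^-1 = ~R / (-269/900).
R v = 29/20 - 5/8*e1 e2 - 1/6*e1 e3 - 67/60*e1 e4 + 1/3*e2 e3 + 11/15*e2 e4 - 2/5*e3 e4
Answer: -372/269*e1 - 1059/1076*e2 - e3 - 1819/538*e4


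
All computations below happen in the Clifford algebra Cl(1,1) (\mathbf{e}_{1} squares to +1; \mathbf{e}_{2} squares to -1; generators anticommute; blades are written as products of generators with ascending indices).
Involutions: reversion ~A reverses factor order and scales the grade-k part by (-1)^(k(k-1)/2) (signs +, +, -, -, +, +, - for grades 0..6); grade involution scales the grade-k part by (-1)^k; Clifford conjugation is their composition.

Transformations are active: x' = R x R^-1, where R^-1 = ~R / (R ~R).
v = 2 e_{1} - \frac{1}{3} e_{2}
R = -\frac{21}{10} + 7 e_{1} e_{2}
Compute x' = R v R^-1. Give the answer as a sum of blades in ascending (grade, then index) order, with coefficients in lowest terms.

~R = -\frac{21}{10} - 7 e_{1} e_{2}, and R ~R = -\frac{4459}{100}, so R^-1 = ~R / (-\frac{4459}{100}).
R v = -\frac{28}{15} e_{1} - \frac{133}{10} e_{2}
Answer: -\frac{198}{91} e_{1} - \frac{251}{273} e_{2}


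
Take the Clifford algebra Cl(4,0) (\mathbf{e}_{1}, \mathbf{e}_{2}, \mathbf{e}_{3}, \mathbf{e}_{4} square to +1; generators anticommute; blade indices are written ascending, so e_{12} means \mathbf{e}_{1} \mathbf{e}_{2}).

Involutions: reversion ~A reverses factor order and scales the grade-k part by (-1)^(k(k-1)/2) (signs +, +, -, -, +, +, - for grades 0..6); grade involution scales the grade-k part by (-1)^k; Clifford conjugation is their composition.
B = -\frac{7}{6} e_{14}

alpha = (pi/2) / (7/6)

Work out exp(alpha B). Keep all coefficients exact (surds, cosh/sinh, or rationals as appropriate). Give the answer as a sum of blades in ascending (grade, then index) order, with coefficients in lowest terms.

B^2 = (-\frac{7}{6})^2*(e_{14})^2 = \frac{49}{36}*(-1) = -\frac{49}{36} (a basis 2-blade squares to minus the product of its generators' squares).
B^2 = -\frac{49}{36} — B^2 < 0, so the exponential closes trigonometrically: l = \frac{7}{6}, alpha*l = \frac{\pi}{2}, so exp(alpha B) = cos(\frac{\pi}{2}) + (sin(\frac{\pi}{2})/(\frac{7}{6}))*B = 0 + (\frac{6}{7})*B.
Answer: -e_{14}


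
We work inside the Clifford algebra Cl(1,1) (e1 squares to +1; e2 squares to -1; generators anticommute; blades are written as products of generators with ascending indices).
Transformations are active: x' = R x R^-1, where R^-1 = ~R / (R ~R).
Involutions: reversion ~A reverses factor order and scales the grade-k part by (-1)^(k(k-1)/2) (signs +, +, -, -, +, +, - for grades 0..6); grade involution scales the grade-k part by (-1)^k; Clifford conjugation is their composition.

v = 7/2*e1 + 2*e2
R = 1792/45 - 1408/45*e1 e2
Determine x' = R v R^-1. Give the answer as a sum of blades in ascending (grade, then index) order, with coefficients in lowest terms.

~R = 1792/45 + 1408/45*e1 e2, and R ~R = 16384/27, so R^-1 = ~R / (16384/27).
R v = 9088/45*e1 + 8512/45*e2
Answer: 3451/150*e1 + 1712/75*e2


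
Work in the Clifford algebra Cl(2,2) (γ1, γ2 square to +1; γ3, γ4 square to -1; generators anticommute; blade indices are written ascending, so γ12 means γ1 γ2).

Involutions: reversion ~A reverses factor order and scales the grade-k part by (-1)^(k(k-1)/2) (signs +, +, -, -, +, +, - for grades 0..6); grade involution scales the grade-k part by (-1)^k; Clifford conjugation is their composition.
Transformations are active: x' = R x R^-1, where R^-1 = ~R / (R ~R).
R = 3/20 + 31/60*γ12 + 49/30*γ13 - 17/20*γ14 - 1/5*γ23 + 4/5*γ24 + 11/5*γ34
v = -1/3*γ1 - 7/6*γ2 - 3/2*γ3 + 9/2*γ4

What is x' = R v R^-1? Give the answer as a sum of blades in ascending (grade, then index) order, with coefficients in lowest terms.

~R = 3/20 - 31/60*γ12 - 49/30*γ13 + 17/20*γ14 + 1/5*γ23 - 4/5*γ24 - 11/5*γ34, and R ~R = 1271/1200, so R^-1 = ~R / (1271/1200).
R v = 253/45*γ1 - 281/72*γ2 - 3533/360*γ3 - 79/40*γ4 + 431/360*γ123 + 16/15*γ124 + 641/120*γ134 - 34/15*γ234
Answer: 2135/93*γ1 - 4115/558*γ2 - 6757/558*γ3 - 3971/186*γ4


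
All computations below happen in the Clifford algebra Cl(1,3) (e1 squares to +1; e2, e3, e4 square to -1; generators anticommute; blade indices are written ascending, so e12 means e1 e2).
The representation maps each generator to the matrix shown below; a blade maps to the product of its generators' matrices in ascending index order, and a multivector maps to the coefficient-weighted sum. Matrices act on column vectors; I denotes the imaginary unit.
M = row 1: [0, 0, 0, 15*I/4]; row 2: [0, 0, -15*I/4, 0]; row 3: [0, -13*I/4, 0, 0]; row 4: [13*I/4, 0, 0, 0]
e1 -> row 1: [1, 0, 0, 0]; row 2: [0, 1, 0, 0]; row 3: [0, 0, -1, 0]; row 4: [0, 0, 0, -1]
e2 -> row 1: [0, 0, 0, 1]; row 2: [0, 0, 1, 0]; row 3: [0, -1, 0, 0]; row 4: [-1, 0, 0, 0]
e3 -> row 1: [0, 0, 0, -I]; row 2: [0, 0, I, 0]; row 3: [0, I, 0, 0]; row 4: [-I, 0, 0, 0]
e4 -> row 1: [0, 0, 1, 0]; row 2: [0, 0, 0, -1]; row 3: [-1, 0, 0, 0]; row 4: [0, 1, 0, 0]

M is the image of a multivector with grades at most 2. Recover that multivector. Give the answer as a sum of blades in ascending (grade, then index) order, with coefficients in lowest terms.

Method: the blade images are trace-orthogonal — tr(rho(e_A) rho(e_B)^-1) = 4 if A = B and 0 otherwise — and rho(e_A)^-1 = (e_A)^2 * rho(e_A) with (e_A)^2 = +1 or -1, so the coefficient of e_A in the preimage is (e_A)^2 * tr(M rho(e_A))/4.
Nonzero projections over blades of grade <= 2: e3: (e3)^2 = -1, tr(M rho(e3)) = 14, coefficient -7/2; e13: (e13)^2 = +1, tr(M rho(e13)) = -1, coefficient -1/4. Every other blade of grade <= 2 projects to 0.
Answer: -7/2*e3 - 1/4*e13


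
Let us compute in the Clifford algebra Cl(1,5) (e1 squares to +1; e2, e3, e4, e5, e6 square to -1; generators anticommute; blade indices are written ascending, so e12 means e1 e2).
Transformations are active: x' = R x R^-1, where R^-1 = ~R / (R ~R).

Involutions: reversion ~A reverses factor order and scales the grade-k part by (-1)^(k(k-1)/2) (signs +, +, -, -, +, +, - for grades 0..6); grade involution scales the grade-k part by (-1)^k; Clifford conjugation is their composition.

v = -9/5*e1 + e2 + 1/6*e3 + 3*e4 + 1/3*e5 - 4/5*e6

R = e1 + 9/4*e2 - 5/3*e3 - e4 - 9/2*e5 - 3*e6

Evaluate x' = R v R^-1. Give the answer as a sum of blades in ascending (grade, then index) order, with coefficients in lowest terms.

~R = e1 + 9/4*e2 - 5/3*e3 - e4 - 9/2*e5 - 3*e6, and R ~R = -5341/144, so R^-1 = ~R / (-5341/144).
R v = -301/180 + 101/20*e12 - 17/6*e13 + 6/5*e14 - 233/30*e15 - 31/5*e16 + 49/24*e23 + 31/4*e24 + 21/4*e25 + 6/5*e26 - 29/6*e34 + 7/36*e35 + 11/6*e36 + 79/6*e45 + 49/5*e46 + 23/5*e56
Answer: 7211/3815*e1 - 3041/3815*e2 - 1451/4578*e3 - 11789/3815*e4 - 8459/11445*e5 + 404/763*e6


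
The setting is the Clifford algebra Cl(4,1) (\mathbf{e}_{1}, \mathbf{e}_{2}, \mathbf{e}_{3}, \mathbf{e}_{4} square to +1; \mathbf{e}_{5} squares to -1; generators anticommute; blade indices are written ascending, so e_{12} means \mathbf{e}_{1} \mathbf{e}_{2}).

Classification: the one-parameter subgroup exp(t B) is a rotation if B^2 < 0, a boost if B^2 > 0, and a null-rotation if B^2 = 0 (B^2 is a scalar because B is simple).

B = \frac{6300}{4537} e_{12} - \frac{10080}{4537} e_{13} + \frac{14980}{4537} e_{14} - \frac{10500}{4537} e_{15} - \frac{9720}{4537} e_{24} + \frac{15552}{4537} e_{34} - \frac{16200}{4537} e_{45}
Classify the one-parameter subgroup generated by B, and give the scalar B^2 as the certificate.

B^2 term by term: the squares give (\frac{6300}{4537})^2*(e_{12})^2 + (-\frac{10080}{4537})^2*(e_{13})^2 + (\frac{14980}{4537})^2*(e_{14})^2 + (-\frac{10500}{4537})^2*(e_{15})^2 + (-\frac{9720}{4537})^2*(e_{24})^2 + (\frac{15552}{4537})^2*(e_{34})^2 + (-\frac{16200}{4537})^2*(e_{45})^2 = \frac{39690000}{20584369}*(-1) + \frac{101606400}{20584369}*(-1) + \frac{224400400}{20584369}*(-1) + \frac{110250000}{20584369}*(+1) + \frac{94478400}{20584369}*(-1) + \frac{241864704}{20584369}*(-1) + \frac{262440000}{20584369}*(+1) = -16 (each basis 2-blade squares to minus the product of its generators' squares); cross terms between blades sharing an index anticommute and cancel; the commuting (index-disjoint) pairs give grade-4 terms 2*c*c'*(blade product), which cancel blade by blade — e_{1234}: \frac{195955200}{20584369} - \frac{195955200}{20584369} = 0; e_{1245}: -\frac{204120000}{20584369} + \frac{204120000}{20584369} = 0; e_{1345}: \frac{326592000}{20584369} - \frac{326592000}{20584369} = 0 — confirming B is simple. So B^2 = -16.
Answer: rotation, certificate B^2 = -16. Why this suffices: the scalar -16 survives any versor conjugation, so its sign alone determines the class however B is presented.


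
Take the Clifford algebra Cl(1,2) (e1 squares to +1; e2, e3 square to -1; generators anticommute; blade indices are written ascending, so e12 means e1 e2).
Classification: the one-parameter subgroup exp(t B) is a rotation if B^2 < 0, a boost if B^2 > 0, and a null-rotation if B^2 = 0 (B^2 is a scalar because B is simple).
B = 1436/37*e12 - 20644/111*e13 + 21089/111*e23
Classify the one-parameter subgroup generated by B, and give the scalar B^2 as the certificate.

B^2 term by term: the squares give (1436/37)^2*(e12)^2 + (-20644/111)^2*(e13)^2 + (21089/111)^2*(e23)^2 = 2062096/1369*(+1) + 426174736/12321*(+1) + 444745921/12321*(-1) = -1 (each basis 2-blade squares to minus the product of its generators' squares); cross terms between blades sharing an index anticommute and cancel. So B^2 = -1.
Answer: rotation, certificate B^2 = -1. Because -1 is invariant under every versor sandwich, the classification follows from its sign alone.


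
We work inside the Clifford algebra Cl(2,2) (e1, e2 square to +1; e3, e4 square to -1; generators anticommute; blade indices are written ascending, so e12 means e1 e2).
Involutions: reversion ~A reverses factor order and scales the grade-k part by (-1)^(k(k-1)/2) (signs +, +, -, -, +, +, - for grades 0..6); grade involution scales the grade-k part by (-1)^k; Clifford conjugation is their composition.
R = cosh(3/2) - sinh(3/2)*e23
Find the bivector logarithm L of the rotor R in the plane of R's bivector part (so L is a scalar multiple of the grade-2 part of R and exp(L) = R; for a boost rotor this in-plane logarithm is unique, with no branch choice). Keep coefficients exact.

The scalar part of R is cosh(3/2), so cosh pins the rapidity up to sign — the sign comes from the bivector part; dividing that part by sinh of the rapidity yields the plane, and the in-plane L = rapidity * plane is unique because the two sign choices cancel.
Concretely: cosh(rapidity) = cosh(3/2) gives rapidity = ±3/2, and since rapidity/sinh(rapidity) is even the sign is immaterial: L = (rapidity/sinh(rapidity)) * <R>_2 = (3/(2*sinh(3/2))) * <R>_2.
Answer: -3/2*e23


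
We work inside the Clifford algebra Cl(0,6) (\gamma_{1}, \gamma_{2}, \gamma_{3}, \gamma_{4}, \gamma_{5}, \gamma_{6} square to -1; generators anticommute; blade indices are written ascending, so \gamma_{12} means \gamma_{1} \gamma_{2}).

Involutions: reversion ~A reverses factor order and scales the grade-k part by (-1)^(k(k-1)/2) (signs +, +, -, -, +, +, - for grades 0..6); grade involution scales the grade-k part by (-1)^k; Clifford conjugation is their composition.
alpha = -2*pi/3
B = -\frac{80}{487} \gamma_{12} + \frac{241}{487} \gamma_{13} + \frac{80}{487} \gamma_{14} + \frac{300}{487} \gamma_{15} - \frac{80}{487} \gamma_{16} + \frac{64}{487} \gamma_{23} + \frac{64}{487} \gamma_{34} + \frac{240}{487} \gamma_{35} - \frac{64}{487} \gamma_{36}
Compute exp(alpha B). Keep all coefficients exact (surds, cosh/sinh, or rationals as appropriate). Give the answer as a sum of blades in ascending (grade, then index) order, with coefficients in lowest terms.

B^2 term by term: the squares give (-\frac{80}{487})^2*(\gamma_{12})^2 + (\frac{241}{487})^2*(\gamma_{13})^2 + (\frac{80}{487})^2*(\gamma_{14})^2 + (\frac{300}{487})^2*(\gamma_{15})^2 + (-\frac{80}{487})^2*(\gamma_{16})^2 + (\frac{64}{487})^2*(\gamma_{23})^2 + (\frac{64}{487})^2*(\gamma_{34})^2 + (\frac{240}{487})^2*(\gamma_{35})^2 + (-\frac{64}{487})^2*(\gamma_{36})^2 = \frac{6400}{237169}*(-1) + \frac{58081}{237169}*(-1) + \frac{6400}{237169}*(-1) + \frac{90000}{237169}*(-1) + \frac{6400}{237169}*(-1) + \frac{4096}{237169}*(-1) + \frac{4096}{237169}*(-1) + \frac{57600}{237169}*(-1) + \frac{4096}{237169}*(-1) = -1 (each basis 2-blade squares to minus the product of its generators' squares); cross terms between blades sharing an index anticommute and cancel; the commuting (index-disjoint) pairs give grade-4 terms 2*c*c'*(blade product), which cancel blade by blade — \gamma_{1234}: -\frac{10240}{237169} + \frac{10240}{237169} = 0; \gamma_{1235}: -\frac{38400}{237169} + \frac{38400}{237169} = 0; \gamma_{1236}: \frac{10240}{237169} - \frac{10240}{237169} = 0; \gamma_{1345}: -\frac{38400}{237169} + \frac{38400}{237169} = 0; \gamma_{1346}: \frac{10240}{237169} - \frac{10240}{237169} = 0; \gamma_{1356}: \frac{38400}{237169} - \frac{38400}{237169} = 0 — confirming B is simple. So B^2 = -1.
B^2 = -1 — the series telescopes trigonometrically here: l = 1, alpha*l = - \frac{2 \pi}{3}, so exp(alpha B) = cos(- \frac{2 \pi}{3}) + (sin(- \frac{2 \pi}{3})/1)*B = - \frac{1}{2} + (- \frac{\sqrt{3}}{2})*B.
Answer: - \frac{1}{2} + \frac{40 \sqrt{3}}{487} \gamma_{12} - \frac{241 \sqrt{3}}{974} \gamma_{13} - \frac{40 \sqrt{3}}{487} \gamma_{14} - \frac{150 \sqrt{3}}{487} \gamma_{15} + \frac{40 \sqrt{3}}{487} \gamma_{16} - \frac{32 \sqrt{3}}{487} \gamma_{23} - \frac{32 \sqrt{3}}{487} \gamma_{34} - \frac{120 \sqrt{3}}{487} \gamma_{35} + \frac{32 \sqrt{3}}{487} \gamma_{36}


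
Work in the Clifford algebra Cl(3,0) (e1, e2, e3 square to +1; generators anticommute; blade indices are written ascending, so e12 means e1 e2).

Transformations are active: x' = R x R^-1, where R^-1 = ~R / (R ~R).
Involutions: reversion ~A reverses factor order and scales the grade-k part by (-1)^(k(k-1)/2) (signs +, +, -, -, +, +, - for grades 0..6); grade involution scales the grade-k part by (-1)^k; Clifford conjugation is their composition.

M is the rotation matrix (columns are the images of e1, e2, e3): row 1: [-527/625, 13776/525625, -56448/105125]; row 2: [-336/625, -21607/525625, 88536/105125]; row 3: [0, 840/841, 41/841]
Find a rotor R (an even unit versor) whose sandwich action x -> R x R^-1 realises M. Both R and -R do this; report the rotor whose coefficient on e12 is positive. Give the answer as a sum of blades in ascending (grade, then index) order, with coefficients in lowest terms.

Method: write R = a + b12*e12 + b13*e13 + b23*e23 with a^2 + b12^2 + b13^2 + b23^2 = 1 (so R^-1 = ~R). Expanding the columns R e_j ~R gives tr M = 4a^2 - 1 and, from the antisymmetric part, M21 - M12 = -4a*b12, M13 - M31 = 4a*b13, M32 - M23 = -4a*b23.
Here tr M = -439189/525625, so a^2 = (1 + tr M)/4 = 21609/525625 and a = ±147/725. Taking a = 147/725: M21 - M12 = -296352/525625, M13 - M31 = -56448/105125, M32 - M23 = 16464/105125, giving b12 = 504/725, b13 = -96/145, b23 = -28/145, i.e. R = 147/725 + 504/725*e12 - 96/145*e13 - 28/145*e23.
Its e12 coefficient is already positive.
Answer: 147/725 + 504/725*e12 - 96/145*e13 - 28/145*e23. Note: both R and -R realise this M (trace -439189/525625); the covering map identifies them, and the e12-coefficient sign is the tie-breaker.


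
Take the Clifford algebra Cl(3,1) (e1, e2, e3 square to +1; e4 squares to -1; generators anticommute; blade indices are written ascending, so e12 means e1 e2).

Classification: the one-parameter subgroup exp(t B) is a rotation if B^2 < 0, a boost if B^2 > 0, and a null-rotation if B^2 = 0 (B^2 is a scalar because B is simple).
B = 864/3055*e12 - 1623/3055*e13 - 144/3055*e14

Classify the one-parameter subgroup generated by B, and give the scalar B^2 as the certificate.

B^2 term by term: the squares give (864/3055)^2*(e12)^2 + (-1623/3055)^2*(e13)^2 + (-144/3055)^2*(e14)^2 = 746496/9333025*(-1) + 2634129/9333025*(-1) + 20736/9333025*(+1) = -9/25 (each basis 2-blade squares to minus the product of its generators' squares); cross terms between blades sharing an index anticommute and cancel. So B^2 = -9/25.
Answer: rotation, certificate B^2 = -9/25. No conjugation can change B^2 = -9/25; the sign gives the class.


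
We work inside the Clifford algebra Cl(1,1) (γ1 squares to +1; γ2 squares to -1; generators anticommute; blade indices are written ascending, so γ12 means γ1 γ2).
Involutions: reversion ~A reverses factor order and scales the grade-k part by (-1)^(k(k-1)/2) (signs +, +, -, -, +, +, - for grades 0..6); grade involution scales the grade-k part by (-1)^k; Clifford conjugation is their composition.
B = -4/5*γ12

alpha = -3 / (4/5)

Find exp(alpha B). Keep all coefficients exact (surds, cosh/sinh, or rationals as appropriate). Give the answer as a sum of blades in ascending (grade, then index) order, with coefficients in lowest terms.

B^2 = (-4/5)^2*(γ12)^2 = 16/25*(+1) = 16/25 (a basis 2-blade squares to minus the product of its generators' squares).
B^2 = 16/25 — B^2 > 0, so the exponential closes hyperbolically: l = 4/5, alpha*l = -3, so exp(alpha B) = cosh(-3) + (sinh(-3)/(4/5))*B = cosh(3) + (-5*sinh(3)/4)*B.
Answer: cosh(3) + sinh(3)*γ12


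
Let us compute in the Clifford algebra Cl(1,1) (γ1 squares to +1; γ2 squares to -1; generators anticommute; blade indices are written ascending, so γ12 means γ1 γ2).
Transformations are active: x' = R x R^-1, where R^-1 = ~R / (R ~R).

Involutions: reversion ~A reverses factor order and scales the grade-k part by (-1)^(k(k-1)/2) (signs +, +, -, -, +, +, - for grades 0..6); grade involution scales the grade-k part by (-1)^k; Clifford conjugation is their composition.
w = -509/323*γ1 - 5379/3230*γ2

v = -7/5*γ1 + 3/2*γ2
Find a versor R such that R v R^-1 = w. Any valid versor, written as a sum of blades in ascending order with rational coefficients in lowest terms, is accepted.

Equal squares first: v^2 = w^2 = -29/100. Then v + w = -4806/1615*γ1 - 267/1615*γ2 is a versor taking v to w, provided it is invertible.
Answer: -4806/1615*γ1 - 267/1615*γ2


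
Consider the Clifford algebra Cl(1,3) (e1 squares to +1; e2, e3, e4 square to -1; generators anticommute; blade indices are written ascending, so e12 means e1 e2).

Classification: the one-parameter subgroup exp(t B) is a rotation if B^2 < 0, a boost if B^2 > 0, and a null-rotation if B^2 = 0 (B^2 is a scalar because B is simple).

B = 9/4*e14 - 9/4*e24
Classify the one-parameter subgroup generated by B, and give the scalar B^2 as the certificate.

B^2 term by term: the squares give (9/4)^2*(e14)^2 + (-9/4)^2*(e24)^2 = 81/16*(+1) + 81/16*(-1) = 0 (each basis 2-blade squares to minus the product of its generators' squares); cross terms between blades sharing an index anticommute and cancel. So B^2 = 0.
Answer: null-rotation, certificate B^2 = 0. Because 0 is invariant under every versor sandwich, the classification follows from its sign alone.


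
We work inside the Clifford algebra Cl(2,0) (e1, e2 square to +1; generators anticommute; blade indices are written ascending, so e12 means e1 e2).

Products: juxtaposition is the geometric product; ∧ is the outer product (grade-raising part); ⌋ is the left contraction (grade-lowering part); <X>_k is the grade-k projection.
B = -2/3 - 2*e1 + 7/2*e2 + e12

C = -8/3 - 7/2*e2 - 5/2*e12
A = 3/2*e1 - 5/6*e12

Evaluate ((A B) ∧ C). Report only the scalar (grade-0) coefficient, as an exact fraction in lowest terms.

step 1: -13/6 - 47/12*e1 - 1/6*e2 + 209/36*e12
step 2: 52/9 + 94/9*e1 + 289/36*e2 + 787/216*e12
Answer: 52/9


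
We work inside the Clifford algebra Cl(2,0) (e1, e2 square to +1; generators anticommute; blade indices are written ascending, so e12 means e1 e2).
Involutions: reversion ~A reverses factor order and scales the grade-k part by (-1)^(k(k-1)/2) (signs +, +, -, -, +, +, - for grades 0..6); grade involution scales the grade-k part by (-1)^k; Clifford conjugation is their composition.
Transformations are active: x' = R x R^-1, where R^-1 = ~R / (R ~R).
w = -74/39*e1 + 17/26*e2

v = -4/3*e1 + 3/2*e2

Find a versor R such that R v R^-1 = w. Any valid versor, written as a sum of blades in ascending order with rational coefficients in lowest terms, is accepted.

Reasoning: v^2 = w^2 = 145/36 since conjugation preserves the quadratic form; R = v + w = -42/13*e1 + 28/13*e2 is then valid when invertible, keeping its own part and reversing (v - w)/2.
Answer: -42/13*e1 + 28/13*e2


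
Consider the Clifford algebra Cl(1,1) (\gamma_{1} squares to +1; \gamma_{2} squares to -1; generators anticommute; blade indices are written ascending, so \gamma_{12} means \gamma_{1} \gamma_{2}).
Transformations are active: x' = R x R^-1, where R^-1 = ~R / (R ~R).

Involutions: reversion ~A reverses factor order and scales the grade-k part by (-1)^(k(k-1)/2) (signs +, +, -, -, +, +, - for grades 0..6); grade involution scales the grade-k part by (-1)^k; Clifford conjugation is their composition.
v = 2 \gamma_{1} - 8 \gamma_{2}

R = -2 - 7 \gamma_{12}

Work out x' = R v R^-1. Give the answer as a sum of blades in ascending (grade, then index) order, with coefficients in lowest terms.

~R = -2 + 7 \gamma_{12}, and R ~R = -45, so R^-1 = ~R / (-45).
R v = -60 \gamma_{1} + 30 \gamma_{2}
Answer: -\frac{22}{3} \gamma_{1} + \frac{32}{3} \gamma_{2}


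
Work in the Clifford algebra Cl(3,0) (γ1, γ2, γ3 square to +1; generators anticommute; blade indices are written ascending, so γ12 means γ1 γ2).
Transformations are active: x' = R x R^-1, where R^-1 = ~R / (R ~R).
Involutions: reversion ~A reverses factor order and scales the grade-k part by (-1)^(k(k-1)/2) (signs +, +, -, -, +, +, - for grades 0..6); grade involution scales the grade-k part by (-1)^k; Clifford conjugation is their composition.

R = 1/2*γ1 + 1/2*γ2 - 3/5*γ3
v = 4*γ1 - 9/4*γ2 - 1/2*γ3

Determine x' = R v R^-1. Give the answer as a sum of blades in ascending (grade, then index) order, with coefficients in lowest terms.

~R = 1/2*γ1 + 1/2*γ2 - 3/5*γ3, and R ~R = 43/50, so R^-1 = ~R / (43/50).
R v = 47/40 - 25/8*γ12 + 43/20*γ13 - 8/5*γ23
Answer: -453/172*γ1 + 311/86*γ2 - 49/43*γ3


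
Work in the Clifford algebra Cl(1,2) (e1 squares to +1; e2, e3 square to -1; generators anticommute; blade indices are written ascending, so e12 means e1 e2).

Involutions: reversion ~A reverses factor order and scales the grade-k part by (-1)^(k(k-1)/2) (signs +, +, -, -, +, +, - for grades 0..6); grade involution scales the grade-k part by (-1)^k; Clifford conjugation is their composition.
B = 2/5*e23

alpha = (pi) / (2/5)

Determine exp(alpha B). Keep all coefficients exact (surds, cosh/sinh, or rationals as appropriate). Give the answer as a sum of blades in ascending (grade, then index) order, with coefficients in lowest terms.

B^2 = (2/5)^2*(e23)^2 = 4/25*(-1) = -4/25 (a basis 2-blade squares to minus the product of its generators' squares).
B^2 = -4/25 — since the square is negative, the closed form is circular: l = 2/5, alpha*l = pi, so exp(alpha B) = cos(pi) + (sin(pi)/(2/5))*B = -1 + (0)*B.
Answer: -1


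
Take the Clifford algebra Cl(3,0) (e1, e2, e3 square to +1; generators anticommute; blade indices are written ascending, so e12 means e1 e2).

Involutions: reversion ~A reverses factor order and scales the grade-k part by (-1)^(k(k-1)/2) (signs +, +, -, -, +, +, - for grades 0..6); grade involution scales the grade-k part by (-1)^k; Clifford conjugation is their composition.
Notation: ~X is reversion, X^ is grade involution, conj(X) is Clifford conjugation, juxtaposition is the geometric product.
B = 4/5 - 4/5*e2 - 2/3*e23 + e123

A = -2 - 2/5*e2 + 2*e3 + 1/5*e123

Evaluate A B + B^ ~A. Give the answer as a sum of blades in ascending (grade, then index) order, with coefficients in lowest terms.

first term: -37/25 + 2/15*e1 + 196/75*e2 + 28/15*e3 + 2*e12 + 14/25*e13 + 44/15*e23 - 46/25*e123
second term: -53/25 - 2/15*e1 - 244/75*e2 + 4/3*e3 - 2*e12 - 6/25*e13 + 44/15*e23 + 46/25*e123
Answer: -18/5 - 16/25*e2 + 16/5*e3 + 8/25*e13 + 88/15*e23


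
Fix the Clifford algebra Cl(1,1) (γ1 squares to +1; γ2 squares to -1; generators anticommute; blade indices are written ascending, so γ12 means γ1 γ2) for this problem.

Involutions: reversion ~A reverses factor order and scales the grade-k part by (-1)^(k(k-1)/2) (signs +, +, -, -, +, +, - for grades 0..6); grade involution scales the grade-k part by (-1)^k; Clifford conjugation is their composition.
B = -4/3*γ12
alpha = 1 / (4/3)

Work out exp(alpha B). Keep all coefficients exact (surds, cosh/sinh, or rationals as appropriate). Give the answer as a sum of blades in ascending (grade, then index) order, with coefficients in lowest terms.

B^2 = (-4/3)^2*(γ12)^2 = 16/9*(+1) = 16/9 (a basis 2-blade squares to minus the product of its generators' squares).
B^2 = 16/9 — hyperbolic case — the even/odd split gives cosh and sinh: l = 4/3, alpha*l = 1, so exp(alpha B) = cosh(1) + (sinh(1)/(4/3))*B = cosh(1) + (3*sinh(1)/4)*B.
Answer: cosh(1) - sinh(1)*γ12


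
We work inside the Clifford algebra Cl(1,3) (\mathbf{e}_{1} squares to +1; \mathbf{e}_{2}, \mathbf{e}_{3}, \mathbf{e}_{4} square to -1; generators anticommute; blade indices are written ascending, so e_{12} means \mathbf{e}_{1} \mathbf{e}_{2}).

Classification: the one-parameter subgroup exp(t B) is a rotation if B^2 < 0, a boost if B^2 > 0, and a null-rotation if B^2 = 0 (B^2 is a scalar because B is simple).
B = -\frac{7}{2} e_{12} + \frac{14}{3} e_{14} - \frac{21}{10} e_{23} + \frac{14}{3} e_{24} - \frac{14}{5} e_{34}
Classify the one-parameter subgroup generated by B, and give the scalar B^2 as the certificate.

B^2 term by term: the squares give (-\frac{7}{2})^2*(e_{12})^2 + (\frac{14}{3})^2*(e_{14})^2 + (-\frac{21}{10})^2*(e_{23})^2 + (\frac{14}{3})^2*(e_{24})^2 + (-\frac{14}{5})^2*(e_{34})^2 = \frac{49}{4}*(+1) + \frac{196}{9}*(+1) + \frac{441}{100}*(-1) + \frac{196}{9}*(-1) + \frac{196}{25}*(-1) = 0 (each basis 2-blade squares to minus the product of its generators' squares); cross terms between blades sharing an index anticommute and cancel; the commuting (index-disjoint) pairs give grade-4 terms 2*c*c'*(blade product), which cancel blade by blade — e_{1234}: \frac{98}{5} - \frac{98}{5} = 0 — confirming B is simple. So B^2 = 0.
Answer: null-rotation, certificate B^2 = 0. Key observation: B^2 = 0 is a conjugation invariant, so its sign decides the class regardless of the surface form of B.


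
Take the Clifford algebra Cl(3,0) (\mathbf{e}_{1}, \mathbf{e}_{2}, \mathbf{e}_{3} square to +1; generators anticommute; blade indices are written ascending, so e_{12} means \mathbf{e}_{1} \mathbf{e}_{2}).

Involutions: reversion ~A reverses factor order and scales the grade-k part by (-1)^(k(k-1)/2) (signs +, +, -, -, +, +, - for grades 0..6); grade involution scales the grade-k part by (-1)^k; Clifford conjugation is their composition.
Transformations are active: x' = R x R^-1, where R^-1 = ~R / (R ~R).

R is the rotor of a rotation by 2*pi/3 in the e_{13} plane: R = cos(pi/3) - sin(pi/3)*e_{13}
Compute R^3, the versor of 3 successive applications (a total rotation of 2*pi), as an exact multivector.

Because a rotor carries half the rotation angle, composing 3 copies of this e_{13}-plane rotor multiplies the phase: 3*(pi/3) = \pi, hence R^3 = cos(\pi) - sin(\pi)*e_{13}.
cos(\pi) = -1 and sin(\pi) = 0, so R^3 = -1. The total rotation 2*pi is 1 full turn, so every vector returns to itself, yet the rotor is -1, on the OTHER sheet of the double cover (an odd number of 2*pi turns).
Answer: -1


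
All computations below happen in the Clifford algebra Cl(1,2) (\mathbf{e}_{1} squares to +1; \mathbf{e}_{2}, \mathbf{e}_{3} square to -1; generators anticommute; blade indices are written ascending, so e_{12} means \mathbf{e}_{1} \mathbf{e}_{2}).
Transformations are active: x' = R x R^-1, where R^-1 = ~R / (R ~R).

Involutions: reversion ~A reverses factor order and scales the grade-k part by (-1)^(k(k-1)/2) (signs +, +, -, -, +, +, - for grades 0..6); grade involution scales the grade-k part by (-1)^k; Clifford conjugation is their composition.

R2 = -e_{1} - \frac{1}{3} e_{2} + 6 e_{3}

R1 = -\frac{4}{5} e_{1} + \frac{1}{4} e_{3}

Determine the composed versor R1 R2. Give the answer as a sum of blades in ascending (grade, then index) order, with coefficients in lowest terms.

Distribute over the terms of R1 (each basis-blade product reordered to ascending indices, repeated generators contracted through their squares):
(-\frac{4}{5} e_{1}) R2 = \frac{4}{5} + \frac{4}{15} e_{12} - \frac{24}{5} e_{13}
(\frac{1}{4} e_{3}) R2 = -\frac{3}{2} + \frac{1}{4} e_{13} + \frac{1}{12} e_{23}
Summing the partial products and collecting blades:
Answer: -\frac{7}{10} + \frac{4}{15} e_{12} - \frac{91}{20} e_{13} + \frac{1}{12} e_{23}
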